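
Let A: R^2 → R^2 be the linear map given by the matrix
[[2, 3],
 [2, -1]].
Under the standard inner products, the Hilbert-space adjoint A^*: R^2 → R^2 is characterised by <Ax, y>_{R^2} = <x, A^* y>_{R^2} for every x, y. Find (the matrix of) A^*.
A^* = A^T =
[[2, 2],
 [3, -1]]

For real matrices with standard dot products, the defining identity <Ax, y> = <x, A^* y> gives (Ax)^T y = x^T (A^*) y, i.e. x^T A^T y = x^T (A^*) y. Since this holds for all x, y, we must have A^* = A^T. Therefore
A^* =
[[2, 2],
 [3, -1]].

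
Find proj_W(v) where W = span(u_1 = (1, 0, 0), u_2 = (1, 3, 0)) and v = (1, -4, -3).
proj_W(v) = (1, -4, 0)

Set up U = [u_1 | ... | u_2] ∈ R^(3×2). The projector onto W = col(U) is P = U (U^T U)^(-1) U^T.
Compute U^T U =
  [1, 1]
  [1, 10],
and U^T v = (1, -11).
Solve U^T U · c = U^T v for the coefficients: c = (7/3, -4/3). The projection is proj_W(v) = U c.
Check: (v - proj_W(v)) · u_1 = 0  (should be 0).
Check: (v - proj_W(v)) · u_2 = 0  (should be 0).
Result: proj_W(v) = (1, -4, 0).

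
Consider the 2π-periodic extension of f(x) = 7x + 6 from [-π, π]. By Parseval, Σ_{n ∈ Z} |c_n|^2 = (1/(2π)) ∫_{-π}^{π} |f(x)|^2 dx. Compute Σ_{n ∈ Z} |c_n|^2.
Σ |c_n|^2 = 49π^2/3 + 36

Expand and integrate term by term over [-π, π]:
  ∫ (7x)^2 dx = 49·(2π^3/3); ∫ 2·7·(6)·x dx = 0 (odd integrand); ∫ 6^2 dx = 36·2π.
So (1/(2π)) ∫_{-π}^{π} (7x + 6)^2 dx = 49π^2/3 + 36 = 49π^2/3 + 36.
Parseval ⇒ Σ |c_n|^2 = 49π^2/3 + 36.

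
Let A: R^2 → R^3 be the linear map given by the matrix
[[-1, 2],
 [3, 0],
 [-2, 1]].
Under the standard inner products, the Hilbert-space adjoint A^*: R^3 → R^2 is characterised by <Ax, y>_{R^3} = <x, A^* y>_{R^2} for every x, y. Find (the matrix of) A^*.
A^* = A^T =
[[-1, 3, -2],
 [2, 0, 1]]

For real matrices with standard dot products, the defining identity <Ax, y> = <x, A^* y> gives (Ax)^T y = x^T (A^*) y, i.e. x^T A^T y = x^T (A^*) y. Since this holds for all x, y, we must have A^* = A^T. Therefore
A^* =
[[-1, 3, -2],
 [2, 0, 1]].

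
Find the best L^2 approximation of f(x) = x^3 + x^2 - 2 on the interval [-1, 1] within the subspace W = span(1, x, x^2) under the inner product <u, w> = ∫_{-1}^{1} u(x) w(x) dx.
g(x) = x^2 + 3*x/5 - 2

The best approximation g ∈ W is the orthogonal projection of f onto W. Writing g = a_0 + a_1 x + a_2 x^2, the coefficients solve the normal equations G · a = b where
  G_{ij} = <φ_i, φ_j> and b_i = <f, φ_i>, with φ_0 = 1, φ_1 = x, φ_2 = x^2.
G =
  [2, 0, 2/3]
  [0, 2/3, 0]
  [2/3, 0, 2/5],
b = (-10/3, 2/5, -14/15).
Solving gives a_0 = -2, a_1 = 3/5, a_2 = 1, so
  g(x) = x^2 + 3*x/5 - 2.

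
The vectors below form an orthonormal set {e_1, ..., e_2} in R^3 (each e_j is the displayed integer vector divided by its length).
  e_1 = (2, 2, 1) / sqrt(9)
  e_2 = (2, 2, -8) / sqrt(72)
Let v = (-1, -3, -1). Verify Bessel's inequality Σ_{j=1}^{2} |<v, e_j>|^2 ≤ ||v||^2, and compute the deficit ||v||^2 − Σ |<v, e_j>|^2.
Σ |<v, e_j>|^2 = 9; ||v||^2 = 11; deficit = 2

Write each e_j = u_j / sqrt(<u_j, u_j>) where u_j is the displayed integer vector. Then <v, e_j> = <v, u_j> / sqrt(<u_j, u_j>), so |<v, e_j>|^2 = <v, u_j>^2 / <u_j, u_j>.
Coefficients: <v, e_1> = -9/sqrt(9), <v, e_2> = 0/sqrt(72).
Square and sum: Σ |<v, e_j>|^2 = 9.
Compute ||v||^2 = v·v = 11.
Deficit = 11 − 9 = 2 ≥ 0, confirming Bessel's inequality. (The deficit equals ||v − Σ <v,e_j> e_j||^2, the squared distance from v to span{e_j}.)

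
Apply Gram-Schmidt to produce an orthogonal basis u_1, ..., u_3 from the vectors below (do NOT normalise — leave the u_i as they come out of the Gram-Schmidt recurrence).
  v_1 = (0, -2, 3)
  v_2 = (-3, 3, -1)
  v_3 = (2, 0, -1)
Orthogonal basis:
  u_1 = (0, -2, 3)
  u_2 = (-3, 21/13, 14/13)
  u_3 = (28/83, 36/83, 24/83)

Apply the Gram-Schmidt recurrence
  u_1 = v_1
  u_i = v_i − Σ_{j<i} ((v_i · u_j) / (u_j · u_j)) · u_j.

Step by step this gives:
  u_1 = (0, -2, 3)
  u_2 = (-3, 21/13, 14/13)
  u_3 = (28/83, 36/83, 24/83)

Orthogonality check:
  u_2 · u_1 = 0 (should be 0)
  u_3 · u_1 = 0 (should be 0)
  u_3 · u_2 = 0 (should be 0)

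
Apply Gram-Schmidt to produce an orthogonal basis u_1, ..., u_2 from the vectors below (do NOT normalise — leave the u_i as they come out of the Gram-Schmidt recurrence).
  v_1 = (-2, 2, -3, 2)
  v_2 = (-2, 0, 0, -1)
Orthogonal basis:
  u_1 = (-2, 2, -3, 2)
  u_2 = (-38/21, -4/21, 2/7, -25/21)

Apply the Gram-Schmidt recurrence
  u_1 = v_1
  u_i = v_i − Σ_{j<i} ((v_i · u_j) / (u_j · u_j)) · u_j.

Step by step this gives:
  u_1 = (-2, 2, -3, 2)
  u_2 = (-38/21, -4/21, 2/7, -25/21)

Orthogonality check:
  u_2 · u_1 = 0 (should be 0)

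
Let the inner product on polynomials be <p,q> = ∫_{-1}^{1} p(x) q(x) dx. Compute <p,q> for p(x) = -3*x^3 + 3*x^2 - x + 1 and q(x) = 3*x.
<p,q> = -28/5

Expand the product: p(x)·q(x) = -9*x^4 + 9*x^3 - 3*x^2 + 3*x.
∫_{-1}^{1} of each monomial x^k gives [2/(k+1) if k even, 0 if k odd]. Integrating term-by-term (or equivalently evaluating the antiderivative F(x) = -9*x^5/5 + 9*x^4/4 - x^3 + 3*x^2/2 at the endpoints):
  F(1) − F(−1) = 19/20 − (131/20) = -28/5.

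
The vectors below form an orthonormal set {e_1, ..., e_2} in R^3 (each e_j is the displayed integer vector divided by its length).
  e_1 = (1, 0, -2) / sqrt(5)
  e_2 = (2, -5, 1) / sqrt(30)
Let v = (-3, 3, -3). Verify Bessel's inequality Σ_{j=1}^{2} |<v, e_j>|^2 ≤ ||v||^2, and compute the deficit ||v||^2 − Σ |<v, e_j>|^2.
Σ |<v, e_j>|^2 = 21; ||v||^2 = 27; deficit = 6

Write each e_j = u_j / sqrt(<u_j, u_j>) where u_j is the displayed integer vector. Then <v, e_j> = <v, u_j> / sqrt(<u_j, u_j>), so |<v, e_j>|^2 = <v, u_j>^2 / <u_j, u_j>.
Coefficients: <v, e_1> = 3/sqrt(5), <v, e_2> = -24/sqrt(30).
Square and sum: Σ |<v, e_j>|^2 = 21.
Compute ||v||^2 = v·v = 27.
Deficit = 27 − 21 = 6 ≥ 0, confirming Bessel's inequality. (The deficit equals ||v − Σ <v,e_j> e_j||^2, the squared distance from v to span{e_j}.)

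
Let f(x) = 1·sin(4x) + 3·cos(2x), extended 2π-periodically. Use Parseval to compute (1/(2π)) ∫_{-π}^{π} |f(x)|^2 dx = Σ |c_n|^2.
Σ |c_n|^2 = 5

Expand |f|^2 and use orthogonality of {sin(nx), cos(mx)} on [-π, π]:
  ∫_{-π}^{π} sin(nx)^2 dx = π, ∫ cos(mx)^2 dx = π, and cross terms integrate to 0.
So ∫_{-π}^{π} f(x)^2 dx = 1^2 · π + 3^2 · π = (1 + 9)π.
Divide by 2π: (1 + 9)/2 = 5.
By Parseval, this equals Σ |c_n|^2.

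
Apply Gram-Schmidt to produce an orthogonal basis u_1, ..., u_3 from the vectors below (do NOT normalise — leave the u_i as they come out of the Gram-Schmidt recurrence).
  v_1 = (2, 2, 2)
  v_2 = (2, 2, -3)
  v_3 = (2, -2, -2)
Orthogonal basis:
  u_1 = (2, 2, 2)
  u_2 = (5/3, 5/3, -10/3)
  u_3 = (2, -2, 0)

Apply the Gram-Schmidt recurrence
  u_1 = v_1
  u_i = v_i − Σ_{j<i} ((v_i · u_j) / (u_j · u_j)) · u_j.

Step by step this gives:
  u_1 = (2, 2, 2)
  u_2 = (5/3, 5/3, -10/3)
  u_3 = (2, -2, 0)

Orthogonality check:
  u_2 · u_1 = 0 (should be 0)
  u_3 · u_1 = 0 (should be 0)
  u_3 · u_2 = 0 (should be 0)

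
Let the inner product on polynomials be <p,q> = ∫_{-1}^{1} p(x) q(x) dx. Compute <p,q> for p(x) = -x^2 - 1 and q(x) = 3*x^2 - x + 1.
<p,q> = -88/15

Expand the product: p(x)·q(x) = -3*x^4 + x^3 - 4*x^2 + x - 1.
∫_{-1}^{1} of each monomial x^k gives [2/(k+1) if k even, 0 if k odd]. Integrating term-by-term (or equivalently evaluating the antiderivative F(x) = -3*x^5/5 + x^4/4 - 4*x^3/3 + x^2/2 - x at the endpoints):
  F(1) − F(−1) = -131/60 − (221/60) = -88/15.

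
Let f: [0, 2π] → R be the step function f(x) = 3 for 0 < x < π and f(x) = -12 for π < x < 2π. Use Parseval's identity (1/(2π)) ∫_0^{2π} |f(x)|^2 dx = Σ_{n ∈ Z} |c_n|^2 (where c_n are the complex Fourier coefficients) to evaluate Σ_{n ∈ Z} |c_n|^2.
Σ |c_n|^2 = 153/2

Parseval equates the L^2 energy of f (normalised by 1/(2π)) with the ℓ^2 sum of its Fourier coefficients: (1/(2π)) ∫_0^{2π} |f|^2 = Σ |c_n|^2.
Compute the left side: (1/(2π)) [∫_0^π 3^2 dx + ∫_π^{2π} (-12)^2 dx] = (1/(2π)) · (9π + 144π) = (9 + 144)/2 = 153/2.
So Σ_{n ∈ Z} |c_n|^2 = 153/2.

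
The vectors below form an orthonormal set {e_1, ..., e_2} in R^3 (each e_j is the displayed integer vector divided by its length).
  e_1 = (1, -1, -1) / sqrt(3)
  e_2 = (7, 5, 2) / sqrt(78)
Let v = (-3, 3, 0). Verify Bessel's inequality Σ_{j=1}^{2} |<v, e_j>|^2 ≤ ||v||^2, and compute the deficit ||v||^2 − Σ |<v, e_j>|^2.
Σ |<v, e_j>|^2 = 162/13; ||v||^2 = 18; deficit = 72/13

Write each e_j = u_j / sqrt(<u_j, u_j>) where u_j is the displayed integer vector. Then <v, e_j> = <v, u_j> / sqrt(<u_j, u_j>), so |<v, e_j>|^2 = <v, u_j>^2 / <u_j, u_j>.
Coefficients: <v, e_1> = -6/sqrt(3), <v, e_2> = -6/sqrt(78).
Square and sum: Σ |<v, e_j>|^2 = 162/13.
Compute ||v||^2 = v·v = 18.
Deficit = 18 − 162/13 = 72/13 ≥ 0, confirming Bessel's inequality. (The deficit equals ||v − Σ <v,e_j> e_j||^2, the squared distance from v to span{e_j}.)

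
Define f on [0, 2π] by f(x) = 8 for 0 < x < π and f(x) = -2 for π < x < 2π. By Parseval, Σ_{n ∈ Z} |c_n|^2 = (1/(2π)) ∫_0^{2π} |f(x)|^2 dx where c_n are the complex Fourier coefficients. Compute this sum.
Σ |c_n|^2 = 34

Parseval equates the L^2 energy of f (normalised by 1/(2π)) with the ℓ^2 sum of its Fourier coefficients: (1/(2π)) ∫_0^{2π} |f|^2 = Σ |c_n|^2.
Compute the left side: (1/(2π)) [∫_0^π 8^2 dx + ∫_π^{2π} (-2)^2 dx] = (1/(2π)) · (64π + 4π) = (64 + 4)/2 = 34.
So Σ_{n ∈ Z} |c_n|^2 = 34.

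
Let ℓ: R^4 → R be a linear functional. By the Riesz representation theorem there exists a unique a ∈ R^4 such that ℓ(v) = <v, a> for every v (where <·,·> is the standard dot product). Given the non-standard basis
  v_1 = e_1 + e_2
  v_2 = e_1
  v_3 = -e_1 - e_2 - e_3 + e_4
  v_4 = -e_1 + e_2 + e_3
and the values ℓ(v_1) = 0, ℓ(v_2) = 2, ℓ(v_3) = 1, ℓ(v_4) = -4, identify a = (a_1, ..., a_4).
a = (2, -2, 0, 1)

Write a = (a_1, ..., a_4) in the standard basis. For each basis vector v_i, ℓ(v_i) = <v_i, a> is a linear equation in the a_j's. Collect the n equations into a matrix system V a = ℓ, where row i of V is v_i (expressed in the standard basis). Since V is invertible (lower-triangular with 1s on the diagonal, up to permutation), solve by back-substitution:
  V =
[[1, 1, 0, 0],
 [1, 0, 0, 0],
 [-1, -1, -1, 1],
 [-1, 1, 1, 0]]
  V a = (0, 2, 1, -4)
Solving gives a = (2, -2, 0, 1).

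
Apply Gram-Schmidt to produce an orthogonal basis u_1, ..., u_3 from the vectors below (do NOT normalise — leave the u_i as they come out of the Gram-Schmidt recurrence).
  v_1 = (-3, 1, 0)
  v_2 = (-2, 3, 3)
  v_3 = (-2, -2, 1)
Orthogonal basis:
  u_1 = (-3, 1, 0)
  u_2 = (7/10, 21/10, 3)
  u_3 = (-93/139, -279/139, 217/139)

Apply the Gram-Schmidt recurrence
  u_1 = v_1
  u_i = v_i − Σ_{j<i} ((v_i · u_j) / (u_j · u_j)) · u_j.

Step by step this gives:
  u_1 = (-3, 1, 0)
  u_2 = (7/10, 21/10, 3)
  u_3 = (-93/139, -279/139, 217/139)

Orthogonality check:
  u_2 · u_1 = 0 (should be 0)
  u_3 · u_1 = 0 (should be 0)
  u_3 · u_2 = 0 (should be 0)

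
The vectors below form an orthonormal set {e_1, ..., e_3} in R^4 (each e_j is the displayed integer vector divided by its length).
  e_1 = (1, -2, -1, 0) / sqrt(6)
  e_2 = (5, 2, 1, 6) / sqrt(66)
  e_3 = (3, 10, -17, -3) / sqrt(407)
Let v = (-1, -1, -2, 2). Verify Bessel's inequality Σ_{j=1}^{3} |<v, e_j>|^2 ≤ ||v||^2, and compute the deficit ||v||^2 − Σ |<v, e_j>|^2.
Σ |<v, e_j>|^2 = 81/37; ||v||^2 = 10; deficit = 289/37

Write each e_j = u_j / sqrt(<u_j, u_j>) where u_j is the displayed integer vector. Then <v, e_j> = <v, u_j> / sqrt(<u_j, u_j>), so |<v, e_j>|^2 = <v, u_j>^2 / <u_j, u_j>.
Coefficients: <v, e_1> = 3/sqrt(6), <v, e_2> = 3/sqrt(66), <v, e_3> = 15/sqrt(407).
Square and sum: Σ |<v, e_j>|^2 = 81/37.
Compute ||v||^2 = v·v = 10.
Deficit = 10 − 81/37 = 289/37 ≥ 0, confirming Bessel's inequality. (The deficit equals ||v − Σ <v,e_j> e_j||^2, the squared distance from v to span{e_j}.)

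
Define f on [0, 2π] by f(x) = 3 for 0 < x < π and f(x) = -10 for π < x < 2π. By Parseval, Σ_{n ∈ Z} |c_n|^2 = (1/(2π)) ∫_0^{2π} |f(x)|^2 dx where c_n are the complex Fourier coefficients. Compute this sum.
Σ |c_n|^2 = 109/2

Parseval equates the L^2 energy of f (normalised by 1/(2π)) with the ℓ^2 sum of its Fourier coefficients: (1/(2π)) ∫_0^{2π} |f|^2 = Σ |c_n|^2.
Compute the left side: (1/(2π)) [∫_0^π 3^2 dx + ∫_π^{2π} (-10)^2 dx] = (1/(2π)) · (9π + 100π) = (9 + 100)/2 = 109/2.
So Σ_{n ∈ Z} |c_n|^2 = 109/2.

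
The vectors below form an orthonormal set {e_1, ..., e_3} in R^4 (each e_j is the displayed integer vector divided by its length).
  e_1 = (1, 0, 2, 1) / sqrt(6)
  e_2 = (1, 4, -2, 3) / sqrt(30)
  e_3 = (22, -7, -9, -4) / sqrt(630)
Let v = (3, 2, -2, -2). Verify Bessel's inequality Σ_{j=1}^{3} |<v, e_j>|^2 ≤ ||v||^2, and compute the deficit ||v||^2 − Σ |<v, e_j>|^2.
Σ |<v, e_j>|^2 = 97/7; ||v||^2 = 21; deficit = 50/7

Write each e_j = u_j / sqrt(<u_j, u_j>) where u_j is the displayed integer vector. Then <v, e_j> = <v, u_j> / sqrt(<u_j, u_j>), so |<v, e_j>|^2 = <v, u_j>^2 / <u_j, u_j>.
Coefficients: <v, e_1> = -3/sqrt(6), <v, e_2> = 9/sqrt(30), <v, e_3> = 78/sqrt(630).
Square and sum: Σ |<v, e_j>|^2 = 97/7.
Compute ||v||^2 = v·v = 21.
Deficit = 21 − 97/7 = 50/7 ≥ 0, confirming Bessel's inequality. (The deficit equals ||v − Σ <v,e_j> e_j||^2, the squared distance from v to span{e_j}.)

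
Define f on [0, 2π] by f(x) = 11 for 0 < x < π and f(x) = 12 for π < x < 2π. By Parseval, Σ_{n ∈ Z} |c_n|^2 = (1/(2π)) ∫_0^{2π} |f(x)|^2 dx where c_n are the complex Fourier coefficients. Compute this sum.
Σ |c_n|^2 = 265/2

Parseval equates the L^2 energy of f (normalised by 1/(2π)) with the ℓ^2 sum of its Fourier coefficients: (1/(2π)) ∫_0^{2π} |f|^2 = Σ |c_n|^2.
Compute the left side: (1/(2π)) [∫_0^π 11^2 dx + ∫_π^{2π} 12^2 dx] = (1/(2π)) · (121π + 144π) = (121 + 144)/2 = 265/2.
So Σ_{n ∈ Z} |c_n|^2 = 265/2.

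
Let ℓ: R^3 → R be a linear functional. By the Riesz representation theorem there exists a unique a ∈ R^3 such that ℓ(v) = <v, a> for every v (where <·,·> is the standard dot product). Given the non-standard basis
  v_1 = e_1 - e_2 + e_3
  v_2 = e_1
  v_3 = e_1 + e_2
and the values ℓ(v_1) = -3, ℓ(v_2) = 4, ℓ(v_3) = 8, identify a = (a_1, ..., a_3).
a = (4, 4, -3)

Write a = (a_1, ..., a_3) in the standard basis. For each basis vector v_i, ℓ(v_i) = <v_i, a> is a linear equation in the a_j's. Collect the n equations into a matrix system V a = ℓ, where row i of V is v_i (expressed in the standard basis). Since V is invertible (lower-triangular with 1s on the diagonal, up to permutation), solve by back-substitution:
  V =
[[1, -1, 1],
 [1, 0, 0],
 [1, 1, 0]]
  V a = (-3, 4, 8)
Solving gives a = (4, 4, -3).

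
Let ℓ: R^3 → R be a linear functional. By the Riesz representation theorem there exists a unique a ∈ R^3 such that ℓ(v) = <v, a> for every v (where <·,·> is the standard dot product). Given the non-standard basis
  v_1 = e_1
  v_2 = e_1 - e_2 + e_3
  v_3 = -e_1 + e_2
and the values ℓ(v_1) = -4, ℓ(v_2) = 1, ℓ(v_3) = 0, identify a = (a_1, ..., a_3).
a = (-4, -4, 1)

Write a = (a_1, ..., a_3) in the standard basis. For each basis vector v_i, ℓ(v_i) = <v_i, a> is a linear equation in the a_j's. Collect the n equations into a matrix system V a = ℓ, where row i of V is v_i (expressed in the standard basis). Since V is invertible (lower-triangular with 1s on the diagonal, up to permutation), solve by back-substitution:
  V =
[[1, 0, 0],
 [1, -1, 1],
 [-1, 1, 0]]
  V a = (-4, 1, 0)
Solving gives a = (-4, -4, 1).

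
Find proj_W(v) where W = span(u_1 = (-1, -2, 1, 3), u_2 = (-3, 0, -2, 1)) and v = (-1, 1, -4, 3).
proj_W(v) = (-3, 0, -2, 1)

Set up U = [u_1 | ... | u_2] ∈ R^(4×2). The projector onto W = col(U) is P = U (U^T U)^(-1) U^T.
Compute U^T U =
  [15, 4]
  [4, 14],
and U^T v = (4, 14).
Solve U^T U · c = U^T v for the coefficients: c = (0, 1). The projection is proj_W(v) = U c.
Check: (v - proj_W(v)) · u_1 = 0  (should be 0).
Check: (v - proj_W(v)) · u_2 = 0  (should be 0).
Result: proj_W(v) = (-3, 0, -2, 1).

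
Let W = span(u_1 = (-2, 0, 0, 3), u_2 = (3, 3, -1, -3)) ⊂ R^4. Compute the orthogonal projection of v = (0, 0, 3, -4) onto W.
proj_W(v) = (213/139, -189/139, 63/139, -414/139)

Set up U = [u_1 | ... | u_2] ∈ R^(4×2). The projector onto W = col(U) is P = U (U^T U)^(-1) U^T.
Compute U^T U =
  [13, -15]
  [-15, 28],
and U^T v = (-12, 9).
Solve U^T U · c = U^T v for the coefficients: c = (-201/139, -63/139). The projection is proj_W(v) = U c.
Check: (v - proj_W(v)) · u_1 = 0  (should be 0).
Check: (v - proj_W(v)) · u_2 = 0  (should be 0).
Result: proj_W(v) = (213/139, -189/139, 63/139, -414/139).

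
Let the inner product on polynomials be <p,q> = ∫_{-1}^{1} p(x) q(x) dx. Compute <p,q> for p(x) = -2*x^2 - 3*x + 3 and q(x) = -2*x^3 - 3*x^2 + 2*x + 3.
<p,q> = 44/5

Expand the product: p(x)·q(x) = 4*x^5 + 12*x^4 - x^3 - 21*x^2 - 3*x + 9.
∫_{-1}^{1} of each monomial x^k gives [2/(k+1) if k even, 0 if k odd]. Integrating term-by-term (or equivalently evaluating the antiderivative F(x) = 2*x^6/3 + 12*x^5/5 - x^4/4 - 7*x^3 - 3*x^2/2 + 9*x at the endpoints):
  F(1) − F(−1) = 199/60 − (-329/60) = 44/5.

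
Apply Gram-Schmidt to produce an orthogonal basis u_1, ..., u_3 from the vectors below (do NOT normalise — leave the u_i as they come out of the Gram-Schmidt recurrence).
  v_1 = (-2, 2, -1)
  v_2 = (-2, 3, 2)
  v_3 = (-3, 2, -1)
Orthogonal basis:
  u_1 = (-2, 2, -1)
  u_2 = (-2/9, 11/9, 26/9)
  u_3 = (-49/89, -42/89, 14/89)

Apply the Gram-Schmidt recurrence
  u_1 = v_1
  u_i = v_i − Σ_{j<i} ((v_i · u_j) / (u_j · u_j)) · u_j.

Step by step this gives:
  u_1 = (-2, 2, -1)
  u_2 = (-2/9, 11/9, 26/9)
  u_3 = (-49/89, -42/89, 14/89)

Orthogonality check:
  u_2 · u_1 = 0 (should be 0)
  u_3 · u_1 = 0 (should be 0)
  u_3 · u_2 = 0 (should be 0)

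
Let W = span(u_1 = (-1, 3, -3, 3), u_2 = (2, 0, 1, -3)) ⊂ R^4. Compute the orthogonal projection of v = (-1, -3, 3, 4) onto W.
proj_W(v) = (-19/7, -24/7, 3/2, 33/14)

Set up U = [u_1 | ... | u_2] ∈ R^(4×2). The projector onto W = col(U) is P = U (U^T U)^(-1) U^T.
Compute U^T U =
  [28, -14]
  [-14, 14],
and U^T v = (-5, -11).
Solve U^T U · c = U^T v for the coefficients: c = (-8/7, -27/14). The projection is proj_W(v) = U c.
Check: (v - proj_W(v)) · u_1 = 0  (should be 0).
Check: (v - proj_W(v)) · u_2 = 0  (should be 0).
Result: proj_W(v) = (-19/7, -24/7, 3/2, 33/14).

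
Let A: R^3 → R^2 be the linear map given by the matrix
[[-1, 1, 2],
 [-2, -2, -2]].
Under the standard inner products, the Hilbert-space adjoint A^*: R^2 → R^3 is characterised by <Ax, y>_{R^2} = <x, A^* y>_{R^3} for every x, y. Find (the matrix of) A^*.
A^* = A^T =
[[-1, -2],
 [1, -2],
 [2, -2]]

For real matrices with standard dot products, the defining identity <Ax, y> = <x, A^* y> gives (Ax)^T y = x^T (A^*) y, i.e. x^T A^T y = x^T (A^*) y. Since this holds for all x, y, we must have A^* = A^T. Therefore
A^* =
[[-1, -2],
 [1, -2],
 [2, -2]].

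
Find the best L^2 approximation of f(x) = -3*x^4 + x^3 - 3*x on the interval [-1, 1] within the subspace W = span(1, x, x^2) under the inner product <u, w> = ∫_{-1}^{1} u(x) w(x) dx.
g(x) = -18*x^2/7 - 12*x/5 + 9/35

The best approximation g ∈ W is the orthogonal projection of f onto W. Writing g = a_0 + a_1 x + a_2 x^2, the coefficients solve the normal equations G · a = b where
  G_{ij} = <φ_i, φ_j> and b_i = <f, φ_i>, with φ_0 = 1, φ_1 = x, φ_2 = x^2.
G =
  [2, 0, 2/3]
  [0, 2/3, 0]
  [2/3, 0, 2/5],
b = (-6/5, -8/5, -6/7).
Solving gives a_0 = 9/35, a_1 = -12/5, a_2 = -18/7, so
  g(x) = -18*x^2/7 - 12*x/5 + 9/35.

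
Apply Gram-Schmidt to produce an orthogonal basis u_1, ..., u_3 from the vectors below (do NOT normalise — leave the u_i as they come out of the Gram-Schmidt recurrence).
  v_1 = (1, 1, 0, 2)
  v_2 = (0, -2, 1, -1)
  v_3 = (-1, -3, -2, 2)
Orthogonal basis:
  u_1 = (1, 1, 0, 2)
  u_2 = (2/3, -4/3, 1, 1/3)
  u_3 = (-7/5, -11/5, -13/5, 9/5)

Apply the Gram-Schmidt recurrence
  u_1 = v_1
  u_i = v_i − Σ_{j<i} ((v_i · u_j) / (u_j · u_j)) · u_j.

Step by step this gives:
  u_1 = (1, 1, 0, 2)
  u_2 = (2/3, -4/3, 1, 1/3)
  u_3 = (-7/5, -11/5, -13/5, 9/5)

Orthogonality check:
  u_2 · u_1 = 0 (should be 0)
  u_3 · u_1 = 0 (should be 0)
  u_3 · u_2 = 0 (should be 0)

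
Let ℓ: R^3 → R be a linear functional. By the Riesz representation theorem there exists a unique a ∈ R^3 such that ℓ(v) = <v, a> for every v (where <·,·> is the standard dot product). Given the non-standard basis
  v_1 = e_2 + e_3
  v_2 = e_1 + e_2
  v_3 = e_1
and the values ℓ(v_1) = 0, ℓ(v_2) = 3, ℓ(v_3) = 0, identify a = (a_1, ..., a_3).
a = (0, 3, -3)

Write a = (a_1, ..., a_3) in the standard basis. For each basis vector v_i, ℓ(v_i) = <v_i, a> is a linear equation in the a_j's. Collect the n equations into a matrix system V a = ℓ, where row i of V is v_i (expressed in the standard basis). Since V is invertible (lower-triangular with 1s on the diagonal, up to permutation), solve by back-substitution:
  V =
[[0, 1, 1],
 [1, 1, 0],
 [1, 0, 0]]
  V a = (0, 3, 0)
Solving gives a = (0, 3, -3).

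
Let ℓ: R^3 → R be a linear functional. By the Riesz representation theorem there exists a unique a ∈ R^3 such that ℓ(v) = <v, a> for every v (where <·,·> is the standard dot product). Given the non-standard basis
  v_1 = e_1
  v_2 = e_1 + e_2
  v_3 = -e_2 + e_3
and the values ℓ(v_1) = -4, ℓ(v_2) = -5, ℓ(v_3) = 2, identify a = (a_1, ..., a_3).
a = (-4, -1, 1)

Write a = (a_1, ..., a_3) in the standard basis. For each basis vector v_i, ℓ(v_i) = <v_i, a> is a linear equation in the a_j's. Collect the n equations into a matrix system V a = ℓ, where row i of V is v_i (expressed in the standard basis). Since V is invertible (lower-triangular with 1s on the diagonal, up to permutation), solve by back-substitution:
  V =
[[1, 0, 0],
 [1, 1, 0],
 [0, -1, 1]]
  V a = (-4, -5, 2)
Solving gives a = (-4, -1, 1).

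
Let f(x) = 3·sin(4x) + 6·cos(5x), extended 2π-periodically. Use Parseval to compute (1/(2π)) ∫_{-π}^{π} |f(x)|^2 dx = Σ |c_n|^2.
Σ |c_n|^2 = 45/2

Expand |f|^2 and use orthogonality of {sin(nx), cos(mx)} on [-π, π]:
  ∫_{-π}^{π} sin(nx)^2 dx = π, ∫ cos(mx)^2 dx = π, and cross terms integrate to 0.
So ∫_{-π}^{π} f(x)^2 dx = 3^2 · π + 6^2 · π = (9 + 36)π.
Divide by 2π: (9 + 36)/2 = 45/2.
By Parseval, this equals Σ |c_n|^2.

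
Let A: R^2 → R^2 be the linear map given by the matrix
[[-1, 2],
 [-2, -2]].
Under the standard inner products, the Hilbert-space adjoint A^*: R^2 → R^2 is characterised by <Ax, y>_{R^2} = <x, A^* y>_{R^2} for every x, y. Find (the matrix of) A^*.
A^* = A^T =
[[-1, -2],
 [2, -2]]

For real matrices with standard dot products, the defining identity <Ax, y> = <x, A^* y> gives (Ax)^T y = x^T (A^*) y, i.e. x^T A^T y = x^T (A^*) y. Since this holds for all x, y, we must have A^* = A^T. Therefore
A^* =
[[-1, -2],
 [2, -2]].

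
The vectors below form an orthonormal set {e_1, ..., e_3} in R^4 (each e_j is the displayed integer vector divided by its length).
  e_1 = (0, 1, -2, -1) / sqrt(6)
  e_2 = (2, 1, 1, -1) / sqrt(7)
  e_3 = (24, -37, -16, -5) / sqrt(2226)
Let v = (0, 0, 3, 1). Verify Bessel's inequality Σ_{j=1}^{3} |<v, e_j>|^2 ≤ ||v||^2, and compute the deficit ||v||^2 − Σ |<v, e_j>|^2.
Σ |<v, e_j>|^2 = 10; ||v||^2 = 10; deficit = 0

Write each e_j = u_j / sqrt(<u_j, u_j>) where u_j is the displayed integer vector. Then <v, e_j> = <v, u_j> / sqrt(<u_j, u_j>), so |<v, e_j>|^2 = <v, u_j>^2 / <u_j, u_j>.
Coefficients: <v, e_1> = -7/sqrt(6), <v, e_2> = 2/sqrt(7), <v, e_3> = -53/sqrt(2226).
Square and sum: Σ |<v, e_j>|^2 = 10.
Compute ||v||^2 = v·v = 10.
Deficit = 10 − 10 = 0 ≥ 0, confirming Bessel's inequality. (The deficit equals ||v − Σ <v,e_j> e_j||^2, the squared distance from v to span{e_j}.)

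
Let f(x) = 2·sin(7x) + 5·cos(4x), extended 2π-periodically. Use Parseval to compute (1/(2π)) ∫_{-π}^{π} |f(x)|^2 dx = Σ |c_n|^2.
Σ |c_n|^2 = 29/2

Expand |f|^2 and use orthogonality of {sin(nx), cos(mx)} on [-π, π]:
  ∫_{-π}^{π} sin(nx)^2 dx = π, ∫ cos(mx)^2 dx = π, and cross terms integrate to 0.
So ∫_{-π}^{π} f(x)^2 dx = 2^2 · π + 5^2 · π = (4 + 25)π.
Divide by 2π: (4 + 25)/2 = 29/2.
By Parseval, this equals Σ |c_n|^2.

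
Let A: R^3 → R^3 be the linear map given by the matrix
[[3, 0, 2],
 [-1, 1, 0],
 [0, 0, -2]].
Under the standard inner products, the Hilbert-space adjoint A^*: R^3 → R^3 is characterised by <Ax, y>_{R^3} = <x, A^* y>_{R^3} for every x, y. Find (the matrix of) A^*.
A^* = A^T =
[[3, -1, 0],
 [0, 1, 0],
 [2, 0, -2]]

For real matrices with standard dot products, the defining identity <Ax, y> = <x, A^* y> gives (Ax)^T y = x^T (A^*) y, i.e. x^T A^T y = x^T (A^*) y. Since this holds for all x, y, we must have A^* = A^T. Therefore
A^* =
[[3, -1, 0],
 [0, 1, 0],
 [2, 0, -2]].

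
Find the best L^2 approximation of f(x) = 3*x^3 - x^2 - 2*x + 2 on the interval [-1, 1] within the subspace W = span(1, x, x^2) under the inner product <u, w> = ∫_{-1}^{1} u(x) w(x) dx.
g(x) = -x^2 - x/5 + 2

The best approximation g ∈ W is the orthogonal projection of f onto W. Writing g = a_0 + a_1 x + a_2 x^2, the coefficients solve the normal equations G · a = b where
  G_{ij} = <φ_i, φ_j> and b_i = <f, φ_i>, with φ_0 = 1, φ_1 = x, φ_2 = x^2.
G =
  [2, 0, 2/3]
  [0, 2/3, 0]
  [2/3, 0, 2/5],
b = (10/3, -2/15, 14/15).
Solving gives a_0 = 2, a_1 = -1/5, a_2 = -1, so
  g(x) = -x^2 - x/5 + 2.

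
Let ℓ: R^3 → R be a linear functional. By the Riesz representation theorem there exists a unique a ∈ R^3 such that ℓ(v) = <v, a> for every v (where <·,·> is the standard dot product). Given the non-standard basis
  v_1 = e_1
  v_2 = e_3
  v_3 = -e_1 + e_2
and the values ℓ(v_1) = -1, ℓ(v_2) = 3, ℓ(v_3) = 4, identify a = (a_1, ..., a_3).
a = (-1, 3, 3)

Write a = (a_1, ..., a_3) in the standard basis. For each basis vector v_i, ℓ(v_i) = <v_i, a> is a linear equation in the a_j's. Collect the n equations into a matrix system V a = ℓ, where row i of V is v_i (expressed in the standard basis). Since V is invertible (lower-triangular with 1s on the diagonal, up to permutation), solve by back-substitution:
  V =
[[1, 0, 0],
 [0, 0, 1],
 [-1, 1, 0]]
  V a = (-1, 3, 4)
Solving gives a = (-1, 3, 3).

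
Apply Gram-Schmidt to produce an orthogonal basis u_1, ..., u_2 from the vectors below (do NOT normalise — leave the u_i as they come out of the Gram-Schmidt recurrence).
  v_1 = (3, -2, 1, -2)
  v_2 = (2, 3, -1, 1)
Orthogonal basis:
  u_1 = (3, -2, 1, -2)
  u_2 = (5/2, 8/3, -5/6, 2/3)

Apply the Gram-Schmidt recurrence
  u_1 = v_1
  u_i = v_i − Σ_{j<i} ((v_i · u_j) / (u_j · u_j)) · u_j.

Step by step this gives:
  u_1 = (3, -2, 1, -2)
  u_2 = (5/2, 8/3, -5/6, 2/3)

Orthogonality check:
  u_2 · u_1 = 0 (should be 0)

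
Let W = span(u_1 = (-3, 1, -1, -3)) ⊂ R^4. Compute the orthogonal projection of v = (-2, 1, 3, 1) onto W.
proj_W(v) = (-3/20, 1/20, -1/20, -3/20)

Set up U = [u_1 | ... | u_1] ∈ R^(4×1). The projector onto W = col(U) is P = U (U^T U)^(-1) U^T.
Compute U^T U =
  [20],
and U^T v = (1).
Solve U^T U · c = U^T v for the coefficients: c = (1/20). The projection is proj_W(v) = U c.
Check: (v - proj_W(v)) · u_1 = 0  (should be 0).
Result: proj_W(v) = (-3/20, 1/20, -1/20, -3/20).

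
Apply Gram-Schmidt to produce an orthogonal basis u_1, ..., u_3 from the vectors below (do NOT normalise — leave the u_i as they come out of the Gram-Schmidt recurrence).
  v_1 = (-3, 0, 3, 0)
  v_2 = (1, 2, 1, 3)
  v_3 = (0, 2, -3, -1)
Orthogonal basis:
  u_1 = (-3, 0, 3, 0)
  u_2 = (1, 2, 1, 3)
  u_3 = (-41/30, 34/15, -41/30, -3/5)

Apply the Gram-Schmidt recurrence
  u_1 = v_1
  u_i = v_i − Σ_{j<i} ((v_i · u_j) / (u_j · u_j)) · u_j.

Step by step this gives:
  u_1 = (-3, 0, 3, 0)
  u_2 = (1, 2, 1, 3)
  u_3 = (-41/30, 34/15, -41/30, -3/5)

Orthogonality check:
  u_2 · u_1 = 0 (should be 0)
  u_3 · u_1 = 0 (should be 0)
  u_3 · u_2 = 0 (should be 0)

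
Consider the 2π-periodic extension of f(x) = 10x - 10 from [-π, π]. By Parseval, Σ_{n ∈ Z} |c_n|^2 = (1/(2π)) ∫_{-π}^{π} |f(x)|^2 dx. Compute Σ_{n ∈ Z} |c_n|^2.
Σ |c_n|^2 = 100π^2/3 + 100

Expand and integrate term by term over [-π, π]:
  ∫ (10x)^2 dx = 100·(2π^3/3); ∫ 2·10·(-10)·x dx = 0 (odd integrand); ∫ (-10)^2 dx = 100·2π.
So (1/(2π)) ∫_{-π}^{π} (10x - 10)^2 dx = 100π^2/3 + 100 = 100π^2/3 + 100.
Parseval ⇒ Σ |c_n|^2 = 100π^2/3 + 100.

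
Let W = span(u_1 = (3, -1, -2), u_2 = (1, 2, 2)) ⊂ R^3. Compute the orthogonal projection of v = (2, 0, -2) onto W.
proj_W(v) = (254/117, -80/117, -164/117)

Set up U = [u_1 | ... | u_2] ∈ R^(3×2). The projector onto W = col(U) is P = U (U^T U)^(-1) U^T.
Compute U^T U =
  [14, -3]
  [-3, 9],
and U^T v = (10, -2).
Solve U^T U · c = U^T v for the coefficients: c = (28/39, 2/117). The projection is proj_W(v) = U c.
Check: (v - proj_W(v)) · u_1 = 0  (should be 0).
Check: (v - proj_W(v)) · u_2 = 0  (should be 0).
Result: proj_W(v) = (254/117, -80/117, -164/117).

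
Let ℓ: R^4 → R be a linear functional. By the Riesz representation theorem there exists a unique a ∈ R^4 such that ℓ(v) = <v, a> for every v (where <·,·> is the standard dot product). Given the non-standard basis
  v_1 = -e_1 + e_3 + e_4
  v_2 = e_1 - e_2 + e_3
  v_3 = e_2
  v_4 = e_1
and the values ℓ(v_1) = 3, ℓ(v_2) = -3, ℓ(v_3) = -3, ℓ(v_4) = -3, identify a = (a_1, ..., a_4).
a = (-3, -3, -3, 3)

Write a = (a_1, ..., a_4) in the standard basis. For each basis vector v_i, ℓ(v_i) = <v_i, a> is a linear equation in the a_j's. Collect the n equations into a matrix system V a = ℓ, where row i of V is v_i (expressed in the standard basis). Since V is invertible (lower-triangular with 1s on the diagonal, up to permutation), solve by back-substitution:
  V =
[[-1, 0, 1, 1],
 [1, -1, 1, 0],
 [0, 1, 0, 0],
 [1, 0, 0, 0]]
  V a = (3, -3, -3, -3)
Solving gives a = (-3, -3, -3, 3).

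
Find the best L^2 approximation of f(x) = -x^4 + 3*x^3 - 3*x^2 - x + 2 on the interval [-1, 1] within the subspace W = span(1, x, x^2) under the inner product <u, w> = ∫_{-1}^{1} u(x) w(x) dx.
g(x) = -27*x^2/7 + 4*x/5 + 73/35

The best approximation g ∈ W is the orthogonal projection of f onto W. Writing g = a_0 + a_1 x + a_2 x^2, the coefficients solve the normal equations G · a = b where
  G_{ij} = <φ_i, φ_j> and b_i = <f, φ_i>, with φ_0 = 1, φ_1 = x, φ_2 = x^2.
G =
  [2, 0, 2/3]
  [0, 2/3, 0]
  [2/3, 0, 2/5],
b = (8/5, 8/15, -16/105).
Solving gives a_0 = 73/35, a_1 = 4/5, a_2 = -27/7, so
  g(x) = -27*x^2/7 + 4*x/5 + 73/35.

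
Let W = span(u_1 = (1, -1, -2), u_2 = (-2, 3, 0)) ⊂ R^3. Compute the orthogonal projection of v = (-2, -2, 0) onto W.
proj_W(v) = (14/53, -26/53, 20/53)

Set up U = [u_1 | ... | u_2] ∈ R^(3×2). The projector onto W = col(U) is P = U (U^T U)^(-1) U^T.
Compute U^T U =
  [6, -5]
  [-5, 13],
and U^T v = (0, -2).
Solve U^T U · c = U^T v for the coefficients: c = (-10/53, -12/53). The projection is proj_W(v) = U c.
Check: (v - proj_W(v)) · u_1 = 0  (should be 0).
Check: (v - proj_W(v)) · u_2 = 0  (should be 0).
Result: proj_W(v) = (14/53, -26/53, 20/53).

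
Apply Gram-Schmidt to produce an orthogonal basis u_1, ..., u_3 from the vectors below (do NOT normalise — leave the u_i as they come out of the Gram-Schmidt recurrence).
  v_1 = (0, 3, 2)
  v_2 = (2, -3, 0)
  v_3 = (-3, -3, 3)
Orthogonal basis:
  u_1 = (0, 3, 2)
  u_2 = (2, -12/13, 18/13)
  u_3 = (-36/11, -24/11, 36/11)

Apply the Gram-Schmidt recurrence
  u_1 = v_1
  u_i = v_i − Σ_{j<i} ((v_i · u_j) / (u_j · u_j)) · u_j.

Step by step this gives:
  u_1 = (0, 3, 2)
  u_2 = (2, -12/13, 18/13)
  u_3 = (-36/11, -24/11, 36/11)

Orthogonality check:
  u_2 · u_1 = 0 (should be 0)
  u_3 · u_1 = 0 (should be 0)
  u_3 · u_2 = 0 (should be 0)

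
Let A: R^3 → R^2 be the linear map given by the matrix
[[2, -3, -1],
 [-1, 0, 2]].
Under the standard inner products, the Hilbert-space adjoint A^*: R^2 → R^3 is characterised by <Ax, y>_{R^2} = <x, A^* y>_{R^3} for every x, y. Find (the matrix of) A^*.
A^* = A^T =
[[2, -1],
 [-3, 0],
 [-1, 2]]

For real matrices with standard dot products, the defining identity <Ax, y> = <x, A^* y> gives (Ax)^T y = x^T (A^*) y, i.e. x^T A^T y = x^T (A^*) y. Since this holds for all x, y, we must have A^* = A^T. Therefore
A^* =
[[2, -1],
 [-3, 0],
 [-1, 2]].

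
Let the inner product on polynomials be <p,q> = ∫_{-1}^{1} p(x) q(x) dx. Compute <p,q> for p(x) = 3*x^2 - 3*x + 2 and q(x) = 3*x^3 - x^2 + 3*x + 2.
<p,q> = -2/15

Expand the product: p(x)·q(x) = 9*x^5 - 12*x^4 + 18*x^3 - 5*x^2 + 4.
∫_{-1}^{1} of each monomial x^k gives [2/(k+1) if k even, 0 if k odd]. Integrating term-by-term (or equivalently evaluating the antiderivative F(x) = 3*x^6/2 - 12*x^5/5 + 9*x^4/2 - 5*x^3/3 + 4*x at the endpoints):
  F(1) − F(−1) = 89/15 − (91/15) = -2/15.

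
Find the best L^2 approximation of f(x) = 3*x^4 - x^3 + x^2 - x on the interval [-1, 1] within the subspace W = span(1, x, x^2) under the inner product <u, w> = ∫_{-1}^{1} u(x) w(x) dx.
g(x) = 25*x^2/7 - 8*x/5 - 9/35

The best approximation g ∈ W is the orthogonal projection of f onto W. Writing g = a_0 + a_1 x + a_2 x^2, the coefficients solve the normal equations G · a = b where
  G_{ij} = <φ_i, φ_j> and b_i = <f, φ_i>, with φ_0 = 1, φ_1 = x, φ_2 = x^2.
G =
  [2, 0, 2/3]
  [0, 2/3, 0]
  [2/3, 0, 2/5],
b = (28/15, -16/15, 44/35).
Solving gives a_0 = -9/35, a_1 = -8/5, a_2 = 25/7, so
  g(x) = 25*x^2/7 - 8*x/5 - 9/35.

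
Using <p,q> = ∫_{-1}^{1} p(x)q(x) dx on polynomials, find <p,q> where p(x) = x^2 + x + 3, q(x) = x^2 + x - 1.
<p,q> = -18/5

Expand the product: p(x)·q(x) = x^4 + 2*x^3 + 3*x^2 + 2*x - 3.
∫_{-1}^{1} of each monomial x^k gives [2/(k+1) if k even, 0 if k odd]. Integrating term-by-term (or equivalently evaluating the antiderivative F(x) = x^5/5 + x^4/2 + x^3 + x^2 - 3*x at the endpoints):
  F(1) − F(−1) = -3/10 − (33/10) = -18/5.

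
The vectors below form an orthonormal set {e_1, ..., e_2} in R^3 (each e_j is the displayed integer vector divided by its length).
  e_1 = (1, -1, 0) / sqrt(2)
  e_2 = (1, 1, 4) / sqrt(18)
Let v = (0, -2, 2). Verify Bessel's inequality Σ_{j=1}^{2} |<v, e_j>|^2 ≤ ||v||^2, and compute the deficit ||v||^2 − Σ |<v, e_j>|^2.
Σ |<v, e_j>|^2 = 4; ||v||^2 = 8; deficit = 4

Write each e_j = u_j / sqrt(<u_j, u_j>) where u_j is the displayed integer vector. Then <v, e_j> = <v, u_j> / sqrt(<u_j, u_j>), so |<v, e_j>|^2 = <v, u_j>^2 / <u_j, u_j>.
Coefficients: <v, e_1> = 2/sqrt(2), <v, e_2> = 6/sqrt(18).
Square and sum: Σ |<v, e_j>|^2 = 4.
Compute ||v||^2 = v·v = 8.
Deficit = 8 − 4 = 4 ≥ 0, confirming Bessel's inequality. (The deficit equals ||v − Σ <v,e_j> e_j||^2, the squared distance from v to span{e_j}.)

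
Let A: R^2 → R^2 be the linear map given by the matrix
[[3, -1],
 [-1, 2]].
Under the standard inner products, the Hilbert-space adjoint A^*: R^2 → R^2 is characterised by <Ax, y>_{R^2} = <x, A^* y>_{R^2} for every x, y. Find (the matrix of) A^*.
A^* = A^T =
[[3, -1],
 [-1, 2]]

For real matrices with standard dot products, the defining identity <Ax, y> = <x, A^* y> gives (Ax)^T y = x^T (A^*) y, i.e. x^T A^T y = x^T (A^*) y. Since this holds for all x, y, we must have A^* = A^T. Therefore
A^* =
[[3, -1],
 [-1, 2]].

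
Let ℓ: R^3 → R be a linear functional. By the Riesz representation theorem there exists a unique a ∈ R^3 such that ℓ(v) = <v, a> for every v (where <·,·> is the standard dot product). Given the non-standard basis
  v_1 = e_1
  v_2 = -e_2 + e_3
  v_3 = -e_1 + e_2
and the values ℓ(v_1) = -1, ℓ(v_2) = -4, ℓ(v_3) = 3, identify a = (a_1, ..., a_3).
a = (-1, 2, -2)

Write a = (a_1, ..., a_3) in the standard basis. For each basis vector v_i, ℓ(v_i) = <v_i, a> is a linear equation in the a_j's. Collect the n equations into a matrix system V a = ℓ, where row i of V is v_i (expressed in the standard basis). Since V is invertible (lower-triangular with 1s on the diagonal, up to permutation), solve by back-substitution:
  V =
[[1, 0, 0],
 [0, -1, 1],
 [-1, 1, 0]]
  V a = (-1, -4, 3)
Solving gives a = (-1, 2, -2).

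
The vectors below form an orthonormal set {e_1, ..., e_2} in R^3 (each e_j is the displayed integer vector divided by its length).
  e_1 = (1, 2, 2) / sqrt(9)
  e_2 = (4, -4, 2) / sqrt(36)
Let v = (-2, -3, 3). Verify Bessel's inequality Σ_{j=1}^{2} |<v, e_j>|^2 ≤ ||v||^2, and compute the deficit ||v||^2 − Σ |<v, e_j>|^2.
Σ |<v, e_j>|^2 = 29/9; ||v||^2 = 22; deficit = 169/9

Write each e_j = u_j / sqrt(<u_j, u_j>) where u_j is the displayed integer vector. Then <v, e_j> = <v, u_j> / sqrt(<u_j, u_j>), so |<v, e_j>|^2 = <v, u_j>^2 / <u_j, u_j>.
Coefficients: <v, e_1> = -2/sqrt(9), <v, e_2> = 10/sqrt(36).
Square and sum: Σ |<v, e_j>|^2 = 29/9.
Compute ||v||^2 = v·v = 22.
Deficit = 22 − 29/9 = 169/9 ≥ 0, confirming Bessel's inequality. (The deficit equals ||v − Σ <v,e_j> e_j||^2, the squared distance from v to span{e_j}.)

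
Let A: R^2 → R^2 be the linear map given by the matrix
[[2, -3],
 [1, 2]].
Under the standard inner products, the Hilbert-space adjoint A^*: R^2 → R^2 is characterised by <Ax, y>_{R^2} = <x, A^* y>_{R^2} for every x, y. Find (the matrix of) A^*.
A^* = A^T =
[[2, 1],
 [-3, 2]]

For real matrices with standard dot products, the defining identity <Ax, y> = <x, A^* y> gives (Ax)^T y = x^T (A^*) y, i.e. x^T A^T y = x^T (A^*) y. Since this holds for all x, y, we must have A^* = A^T. Therefore
A^* =
[[2, 1],
 [-3, 2]].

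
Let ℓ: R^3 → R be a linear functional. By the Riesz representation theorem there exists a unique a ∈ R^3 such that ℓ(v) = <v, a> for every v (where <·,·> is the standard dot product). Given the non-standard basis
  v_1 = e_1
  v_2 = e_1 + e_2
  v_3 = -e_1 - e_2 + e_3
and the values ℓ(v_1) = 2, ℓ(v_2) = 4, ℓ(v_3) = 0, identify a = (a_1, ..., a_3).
a = (2, 2, 4)

Write a = (a_1, ..., a_3) in the standard basis. For each basis vector v_i, ℓ(v_i) = <v_i, a> is a linear equation in the a_j's. Collect the n equations into a matrix system V a = ℓ, where row i of V is v_i (expressed in the standard basis). Since V is invertible (lower-triangular with 1s on the diagonal, up to permutation), solve by back-substitution:
  V =
[[1, 0, 0],
 [1, 1, 0],
 [-1, -1, 1]]
  V a = (2, 4, 0)
Solving gives a = (2, 2, 4).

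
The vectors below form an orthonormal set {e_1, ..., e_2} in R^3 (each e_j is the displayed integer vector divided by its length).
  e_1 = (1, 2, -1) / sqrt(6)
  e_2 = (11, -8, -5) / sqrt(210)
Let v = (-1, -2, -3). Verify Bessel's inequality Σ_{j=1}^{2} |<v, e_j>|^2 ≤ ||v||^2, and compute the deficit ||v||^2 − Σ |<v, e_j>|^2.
Σ |<v, e_j>|^2 = 18/7; ||v||^2 = 14; deficit = 80/7

Write each e_j = u_j / sqrt(<u_j, u_j>) where u_j is the displayed integer vector. Then <v, e_j> = <v, u_j> / sqrt(<u_j, u_j>), so |<v, e_j>|^2 = <v, u_j>^2 / <u_j, u_j>.
Coefficients: <v, e_1> = -2/sqrt(6), <v, e_2> = 20/sqrt(210).
Square and sum: Σ |<v, e_j>|^2 = 18/7.
Compute ||v||^2 = v·v = 14.
Deficit = 14 − 18/7 = 80/7 ≥ 0, confirming Bessel's inequality. (The deficit equals ||v − Σ <v,e_j> e_j||^2, the squared distance from v to span{e_j}.)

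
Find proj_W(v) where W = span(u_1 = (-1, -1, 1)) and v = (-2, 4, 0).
proj_W(v) = (2/3, 2/3, -2/3)

Set up U = [u_1 | ... | u_1] ∈ R^(3×1). The projector onto W = col(U) is P = U (U^T U)^(-1) U^T.
Compute U^T U =
  [3],
and U^T v = (-2).
Solve U^T U · c = U^T v for the coefficients: c = (-2/3). The projection is proj_W(v) = U c.
Check: (v - proj_W(v)) · u_1 = 0  (should be 0).
Result: proj_W(v) = (2/3, 2/3, -2/3).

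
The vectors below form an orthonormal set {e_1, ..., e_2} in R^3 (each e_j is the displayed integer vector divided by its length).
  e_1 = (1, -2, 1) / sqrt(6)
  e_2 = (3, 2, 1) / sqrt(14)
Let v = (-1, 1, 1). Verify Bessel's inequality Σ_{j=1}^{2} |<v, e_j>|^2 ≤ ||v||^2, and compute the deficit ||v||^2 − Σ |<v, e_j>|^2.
Σ |<v, e_j>|^2 = 2/3; ||v||^2 = 3; deficit = 7/3

Write each e_j = u_j / sqrt(<u_j, u_j>) where u_j is the displayed integer vector. Then <v, e_j> = <v, u_j> / sqrt(<u_j, u_j>), so |<v, e_j>|^2 = <v, u_j>^2 / <u_j, u_j>.
Coefficients: <v, e_1> = -2/sqrt(6), <v, e_2> = 0/sqrt(14).
Square and sum: Σ |<v, e_j>|^2 = 2/3.
Compute ||v||^2 = v·v = 3.
Deficit = 3 − 2/3 = 7/3 ≥ 0, confirming Bessel's inequality. (The deficit equals ||v − Σ <v,e_j> e_j||^2, the squared distance from v to span{e_j}.)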